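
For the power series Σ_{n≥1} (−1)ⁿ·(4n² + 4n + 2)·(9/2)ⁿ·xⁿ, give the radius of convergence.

The ratio of consecutive coefficients is [(4(n+1)² + 4(n+1) + 2)/(4n² + 4n + 2)] · 9/2 → 9/2.
Hence the series converges for |x| < 1/(9/2) = 2/9, so the radius of convergence is 2/9.

R = 2/9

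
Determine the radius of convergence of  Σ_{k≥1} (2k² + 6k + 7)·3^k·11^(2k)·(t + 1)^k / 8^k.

The ratio of consecutive coefficients is [(2(k+1)² + 6(k+1) + 7)/(2k² + 6k + 7)] · 3·121/8 → 363/8.
Convergence for |t + 1| · 363/8 < 1, i.e. |t + 1| < 8/363. So R = 8/363.

R = 8/363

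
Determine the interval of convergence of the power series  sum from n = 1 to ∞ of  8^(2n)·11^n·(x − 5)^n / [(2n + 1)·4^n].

By the ratio test, |a_{n+1}/a_n| = [(2n + 1)/(2(n+1) + 1)] · 64·11/4 → 176.
The series converges when 176 · |x − 5| < 1, giving R = 1/176.
Check x = 881/176: the terms behave like c/n; limit comparison with the harmonic series gives divergence.
Check x = 879/176: the terms alternate in sign and decrease monotonically to 0 in absolute value (size ~ c/n), so the alternating series test gives convergence.

[879/176, 881/176)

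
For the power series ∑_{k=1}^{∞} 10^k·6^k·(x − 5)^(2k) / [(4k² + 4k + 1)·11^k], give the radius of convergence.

R = √165/30

By the ratio test, |a_{k+1}/a_k| = [(4k² + 4k + 1)/(4(k+1)² + 4(k+1) + 1)] · 10·6/11 → 60/11.
Writing y = (x − 5)², the series in y has radius 11/60, so |x − 5| < √(11/60) and R = √165/30.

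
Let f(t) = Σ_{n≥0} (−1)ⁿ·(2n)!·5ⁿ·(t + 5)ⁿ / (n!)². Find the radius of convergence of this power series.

By the ratio test, |a_{n+1}/a_n| = (2n+1)·(2n+2)/(n+1)² · 5 → 20.
Convergence for |t + 5| · 20 < 1, i.e. |t + 5| < 1/20. So R = 1/20.

R = 1/20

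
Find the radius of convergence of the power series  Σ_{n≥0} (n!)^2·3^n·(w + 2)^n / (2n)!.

Ratio test: |a_{n+1}/a_n| = (n+1)²/[(2n+1)·(2n+2)] · 3 → 3/4 as n → ∞.
Convergence for |w + 2| · 3/4 < 1, i.e. |w + 2| < 4/3. So R = 4/3.

R = 4/3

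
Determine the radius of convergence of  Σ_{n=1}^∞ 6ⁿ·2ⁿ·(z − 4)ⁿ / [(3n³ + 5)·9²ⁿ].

R = 27/4

Apply the ratio test: |a_{n+1}| / |a_n| = [(3n³ + 5)/(3(n+1)³ + 5)] · 6·2/81, which tends to 4/27 as n → ∞.
Hence the series converges for |z − 4| < 1/(4/27) = 27/4, so the radius of convergence is 27/4.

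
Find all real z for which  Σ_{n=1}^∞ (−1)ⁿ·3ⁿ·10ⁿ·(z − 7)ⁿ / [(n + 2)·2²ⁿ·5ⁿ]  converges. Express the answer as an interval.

Ratio test: |a_{n+1}/a_n| = [(n + 2)/((n+1) + 2)] · 3·10/(4·5) → 3/2 as n → ∞.
Hence the series converges for |z − 7| < 1/(3/2) = 2/3, so the radius of convergence is 2/3.
At z = 23/3: convergence follows from the alternating series test (terms decrease monotonically to 0).
At z = 19/3: the terms behave like c/n; limit comparison with the harmonic series gives divergence.

(19/3, 23/3]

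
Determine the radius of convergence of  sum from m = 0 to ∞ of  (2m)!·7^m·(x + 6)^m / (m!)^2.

R = 1/28

Apply the ratio test: |a_{m+1}| / |a_m| = (2m+1)·(2m+2)/(m+1)² · 7, which tends to 28 as m → ∞.
Thus R = 1/(28) = 1/28.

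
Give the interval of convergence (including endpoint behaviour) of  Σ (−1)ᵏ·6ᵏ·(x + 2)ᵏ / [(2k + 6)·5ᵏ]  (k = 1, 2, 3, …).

By the ratio test, |a_{k+1}/a_k| = [(2k + 6)/(2(k+1) + 6)] · 6/5 → 6/5.
Convergence for |x + 2| · 6/5 < 1, i.e. |x + 2| < 5/6. So R = 5/6.
At x = -7/6: the terms alternate in sign and decrease monotonically to 0 in absolute value (size ~ c/k), so the alternating series test gives convergence.
When x = -17/6, comparison with the harmonic series Σ 1/k shows the series diverges.

(-17/6, -7/6]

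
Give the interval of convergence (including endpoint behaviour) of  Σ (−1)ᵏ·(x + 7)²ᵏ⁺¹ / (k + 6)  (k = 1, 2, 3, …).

[-8, -6]

The ratio of consecutive coefficients is (k + 6)/((k+1) + 6) → 1.
Writing y = (x + 7)², the series in y has radius 1, so |x + 7| < √(1) = 1 and R = 1.
When x = -6, an alternating series whose terms decrease to 0 in absolute value, so it converges by the Leibniz criterion.
Check x = -8: the terms alternate in sign and decrease monotonically to 0 in absolute value (size ~ c/k), so the alternating series test gives convergence.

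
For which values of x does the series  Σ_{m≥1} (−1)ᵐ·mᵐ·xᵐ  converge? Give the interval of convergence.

{0}

Applying the root test, |a_m|^(1/m) = m → ∞.
Since the m-th root of |a_m| is unbounded, the series converges only at x = 0; R = 0.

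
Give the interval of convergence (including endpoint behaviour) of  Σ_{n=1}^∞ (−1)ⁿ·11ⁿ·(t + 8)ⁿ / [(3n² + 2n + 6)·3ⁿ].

[-91/11, -85/11]

Ratio test: |a_{n+1}/a_n| = [(3n² + 2n + 6)/(3(n+1)² + 2(n+1) + 6)] · 11/3 → 11/3 as n → ∞.
The series converges when 11/3 · |t + 8| < 1, giving R = 3/11.
Endpoint t = -85/11: the series is dominated by a constant times Σ 1/n², which converges (p = 2 > 1).
Endpoint t = -91/11: the terms are on the order of 1/n², so the series converges absolutely by comparison with the p-series (p = 2 > 1).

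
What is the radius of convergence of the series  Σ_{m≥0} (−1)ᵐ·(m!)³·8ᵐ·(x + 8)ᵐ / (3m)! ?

Apply the ratio test: |a_{m+1}| / |a_m| = (m+1)³/[(3m+1)·(3m+2)·(3m+3)] · 8, which tends to 8/27 as m → ∞.
The series converges when 8/27 · |x + 8| < 1, giving R = 27/8.

R = 27/8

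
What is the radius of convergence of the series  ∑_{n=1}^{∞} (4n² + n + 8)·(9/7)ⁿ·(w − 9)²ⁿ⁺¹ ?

The ratio of consecutive coefficients is [(4(n+1)² + (n+1) + 8)/(4n² + n + 8)] · 9/7 → 9/7.
Successive powers of (w − 9) differ by 2, so the series converges when |w − 9|² · 9/7 < 1, i.e. |w − 9| < √(7/9). So R = √7/3.

R = √7/3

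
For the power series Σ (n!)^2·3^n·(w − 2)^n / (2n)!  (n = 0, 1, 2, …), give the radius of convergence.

Apply the ratio test: |a_{n+1}| / |a_n| = (n+1)²/[(2n+1)·(2n+2)] · 3, which tends to 3/4 as n → ∞.
Thus R = 1/(3/4) = 4/3.

R = 4/3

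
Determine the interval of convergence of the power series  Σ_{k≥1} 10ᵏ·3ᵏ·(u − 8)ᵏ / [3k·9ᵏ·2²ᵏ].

[34/5, 46/5)

By the ratio test, |a_{k+1}/a_k| = [3k/3(k+1)] · 10·3/(9·4) → 5/6.
Hence the series converges for |u − 8| < 1/(5/6) = 6/5, so the radius of convergence is 6/5.
When u = 46/5, the terms behave like c/k; limit comparison with the harmonic series gives divergence.
Check u = 34/5: convergence follows from the alternating series test (terms decrease monotonically to 0).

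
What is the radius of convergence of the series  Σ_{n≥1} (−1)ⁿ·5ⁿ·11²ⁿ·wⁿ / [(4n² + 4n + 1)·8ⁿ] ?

R = 8/605

The ratio of consecutive coefficients is [(4n² + 4n + 1)/(4(n+1)² + 4(n+1) + 1)] · 5·121/8 → 605/8.
The series converges when 605/8 · |w| < 1, giving R = 8/605.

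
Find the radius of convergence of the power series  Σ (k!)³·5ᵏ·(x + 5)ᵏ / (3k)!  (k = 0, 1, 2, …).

By the ratio test, |a_{k+1}/a_k| = (k+1)³/[(3k+1)·(3k+2)·(3k+3)] · 5 → 5/27.
Thus R = 1/(5/27) = 27/5.

R = 27/5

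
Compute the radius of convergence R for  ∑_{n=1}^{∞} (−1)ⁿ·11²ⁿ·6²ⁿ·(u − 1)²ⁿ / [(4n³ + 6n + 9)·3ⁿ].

By the ratio test, |a_{n+1}/a_n| = [(4n³ + 6n + 9)/(4(n+1)³ + 6(n+1) + 9)] · 121·36/3 → 1452.
Since the exponent of (u − 1) increases by 2 each term, convergence requires |u − 1|² < 1/1452, hence R = √3/66.

R = √3/66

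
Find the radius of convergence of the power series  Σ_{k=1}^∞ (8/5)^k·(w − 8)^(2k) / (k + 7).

The ratio of consecutive coefficients is [(k + 7)/((k+1) + 7)] · 8/5 → 8/5.
Since the exponent of (w − 8) increases by 2 each term, convergence requires |w − 8|² < 5/8, hence R = √10/4.

R = √10/4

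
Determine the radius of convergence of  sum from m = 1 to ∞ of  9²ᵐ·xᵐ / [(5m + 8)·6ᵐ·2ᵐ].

R = 4/27

The ratio of consecutive coefficients is [(5m + 8)/(5(m+1) + 8)] · 81/(6·2) → 27/4.
Convergence for |x| · 27/4 < 1, i.e. |x| < 4/27. So R = 4/27.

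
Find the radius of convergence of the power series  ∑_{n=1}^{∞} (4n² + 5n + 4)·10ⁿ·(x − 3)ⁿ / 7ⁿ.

The ratio of consecutive coefficients is [(4(n+1)² + 5(n+1) + 4)/(4n² + 5n + 4)] · 10/7 → 10/7.
Thus R = 1/(10/7) = 7/10.

R = 7/10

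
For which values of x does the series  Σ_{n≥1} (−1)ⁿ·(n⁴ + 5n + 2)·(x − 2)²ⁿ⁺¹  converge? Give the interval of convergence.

Apply the ratio test: |a_{n+1}| / |a_n| = ((n+1)⁴ + 5(n+1) + 2)/(n⁴ + 5n + 2), which tends to 1 as n → ∞.
Since the exponent of (x − 2) increases by 2 each term, convergence requires |x − 2|² < 1, hence R = 1.
At x = 3: the terms do not tend to 0, so the series diverges.
At x = 1: the terms do not tend to 0, so the series diverges.

(1, 3)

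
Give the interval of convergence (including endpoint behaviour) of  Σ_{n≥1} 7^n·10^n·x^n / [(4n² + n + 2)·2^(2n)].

By the ratio test, |a_{n+1}/a_n| = [(4n² + n + 2)/(4(n+1)² + (n+1) + 2)] · 7·10/4 → 35/2.
Hence the series converges for |x| < 1/(35/2) = 2/35, so the radius of convergence is 2/35.
Endpoint x = 2/35: the series is dominated by a constant times Σ 1/n², which converges (p = 2 > 1).
When x = -2/35, absolute convergence follows by limit comparison with Σ 1/n².

[-2/35, 2/35]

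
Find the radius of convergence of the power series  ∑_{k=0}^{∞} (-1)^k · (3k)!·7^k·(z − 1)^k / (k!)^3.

R = 1/189

By the ratio test, |a_{k+1}/a_k| = (3k+1)·(3k+2)·(3k+3)/(k+1)³ · 7 → 189.
Thus R = 1/(189) = 1/189.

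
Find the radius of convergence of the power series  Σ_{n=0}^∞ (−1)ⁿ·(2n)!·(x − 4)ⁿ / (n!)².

The ratio of consecutive coefficients is (2n+1)·(2n+2)/(n+1)² → 4.
Hence the series converges for |x − 4| < 1/(4) = 1/4, so the radius of convergence is 1/4.

R = 1/4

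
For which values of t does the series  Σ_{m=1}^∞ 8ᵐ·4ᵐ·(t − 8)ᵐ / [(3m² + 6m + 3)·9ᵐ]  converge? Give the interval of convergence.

[247/32, 265/32]

Apply the ratio test: |a_{m+1}| / |a_m| = [(3m² + 6m + 3)/(3(m+1)² + 6(m+1) + 3)] · 8·4/9, which tends to 32/9 as m → ∞.
Thus R = 1/(32/9) = 9/32.
Check t = 265/32: the terms are on the order of 1/m², so the series converges absolutely by comparison with the p-series (p = 2 > 1).
At t = 247/32: the terms are on the order of 1/m², so the series converges absolutely by comparison with the p-series (p = 2 > 1).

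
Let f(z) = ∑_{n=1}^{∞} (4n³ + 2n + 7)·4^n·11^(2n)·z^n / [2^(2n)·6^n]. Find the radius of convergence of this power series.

R = 6/121

The ratio of consecutive coefficients is [(4(n+1)³ + 2(n+1) + 7)/(4n³ + 2n + 7)] · 4·121/(4·6) → 121/6.
Hence the series converges for |z| < 1/(121/6) = 6/121, so the radius of convergence is 6/121.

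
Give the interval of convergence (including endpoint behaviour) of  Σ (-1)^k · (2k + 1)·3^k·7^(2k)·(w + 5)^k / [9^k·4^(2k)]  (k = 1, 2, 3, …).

(-293/49, -197/49)

By the ratio test, |a_{k+1}/a_k| = [(2(k+1) + 1)/(2k + 1)] · 3·49/(9·16) → 49/48.
Convergence for |w + 5| · 49/48 < 1, i.e. |w + 5| < 48/49. So R = 48/49.
When w = -197/49, the terms have absolute value of order k, which does not tend to 0, so the series diverges by the divergence test.
Check w = -293/49: the k-th term does not approach 0; divergence by the term test.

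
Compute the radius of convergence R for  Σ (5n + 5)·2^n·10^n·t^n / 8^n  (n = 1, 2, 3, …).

R = 2/5

Ratio test: |a_{n+1}/a_n| = [(5(n+1) + 5)/(5n + 5)] · 2·10/8 → 5/2 as n → ∞.
Thus R = 1/(5/2) = 2/5.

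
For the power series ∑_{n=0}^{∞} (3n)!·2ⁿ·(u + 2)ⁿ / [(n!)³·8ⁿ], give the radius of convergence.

R = 4/27

The ratio of consecutive coefficients is (3n+1)·(3n+2)·(3n+3)/(n+1)³ · 2/8 → 27/4.
Thus R = 1/(27/4) = 4/27.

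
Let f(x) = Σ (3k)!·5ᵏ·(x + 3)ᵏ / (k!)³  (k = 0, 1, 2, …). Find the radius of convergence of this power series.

The ratio of consecutive coefficients is (3k+1)·(3k+2)·(3k+3)/(k+1)³ · 5 → 135.
The series converges when 135 · |x + 3| < 1, giving R = 1/135.

R = 1/135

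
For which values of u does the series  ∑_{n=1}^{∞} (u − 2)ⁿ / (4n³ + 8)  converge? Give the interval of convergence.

The ratio of consecutive coefficients is (4n³ + 8)/(4(n+1)³ + 8) → 1.
So the series converges when |u − 2| < 1 and diverges when |u − 2| > 1; R = 1.
Check u = 3: absolute convergence follows by limit comparison with Σ 1/n³.
Check u = 1: absolute convergence follows by limit comparison with Σ 1/n³.

[1, 3]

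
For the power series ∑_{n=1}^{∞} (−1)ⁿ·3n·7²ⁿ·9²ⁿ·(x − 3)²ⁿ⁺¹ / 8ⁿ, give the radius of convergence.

R = 2√2/63

By the ratio test, |a_{n+1}/a_n| = [3(n+1)/3n] · 49·81/8 → 3969/8.
Since the exponent of (x − 3) increases by 2 each term, convergence requires |x − 3|² < 8/3969, hence R = 2√2/63.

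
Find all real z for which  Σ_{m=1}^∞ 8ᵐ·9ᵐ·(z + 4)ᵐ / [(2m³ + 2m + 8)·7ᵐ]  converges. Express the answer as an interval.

[-295/72, -281/72]

The ratio of consecutive coefficients is [(2m³ + 2m + 8)/(2(m+1)³ + 2(m+1) + 8)] · 8·9/7 → 72/7.
Hence the series converges for |z + 4| < 1/(72/7) = 7/72, so the radius of convergence is 7/72.
Check z = -281/72: absolute convergence follows by limit comparison with Σ 1/m³.
At z = -295/72: the terms are on the order of 1/m³, so the series converges absolutely by comparison with the p-series (p = 3 > 1).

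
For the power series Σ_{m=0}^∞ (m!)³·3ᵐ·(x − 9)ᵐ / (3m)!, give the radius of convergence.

R = 9

Apply the ratio test: |a_{m+1}| / |a_m| = (m+1)³/[(3m+1)·(3m+2)·(3m+3)] · 3, which tends to 1/9 as m → ∞.
Hence the series converges for |x − 9| < 1/(1/9) = 9, so the radius of convergence is 9.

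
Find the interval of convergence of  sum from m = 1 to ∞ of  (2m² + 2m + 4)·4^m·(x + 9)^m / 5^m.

(-41/4, -31/4)

By the ratio test, |a_{m+1}/a_m| = [(2(m+1)² + 2(m+1) + 4)/(2m² + 2m + 4)] · 4/5 → 4/5.
Convergence for |x + 9| · 4/5 < 1, i.e. |x + 9| < 5/4. So R = 5/4.
Check x = -31/4: the terms have absolute value of order m², which does not tend to 0, so the series diverges by the divergence test.
Check x = -41/4: the m-th term does not approach 0; divergence by the term test.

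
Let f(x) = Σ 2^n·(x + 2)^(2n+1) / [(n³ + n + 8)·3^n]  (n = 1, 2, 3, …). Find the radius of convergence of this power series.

Apply the ratio test: |a_{n+1}| / |a_n| = [(n³ + n + 8)/((n+1)³ + (n+1) + 8)] · 2/3, which tends to 2/3 as n → ∞.
Since the exponent of (x + 2) increases by 2 each term, convergence requires |x + 2|² < 3/2, hence R = √6/2.

R = √6/2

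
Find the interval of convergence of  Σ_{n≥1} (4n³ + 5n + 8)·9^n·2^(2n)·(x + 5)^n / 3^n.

(-61/12, -59/12)

By the ratio test, |a_{n+1}/a_n| = [(4(n+1)³ + 5(n+1) + 8)/(4n³ + 5n + 8)] · 9·4/3 → 12.
The series converges when 12 · |x + 5| < 1, giving R = 1/12.
At x = -59/12: the terms do not tend to 0, so the series diverges.
At x = -61/12: the terms have absolute value of order n³, which does not tend to 0, so the series diverges by the divergence test.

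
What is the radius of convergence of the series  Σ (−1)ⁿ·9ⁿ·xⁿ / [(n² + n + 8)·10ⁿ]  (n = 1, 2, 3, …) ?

By the ratio test, |a_{n+1}/a_n| = [(n² + n + 8)/((n+1)² + (n+1) + 8)] · 9/10 → 9/10.
Hence the series converges for |x| < 1/(9/10) = 10/9, so the radius of convergence is 10/9.

R = 10/9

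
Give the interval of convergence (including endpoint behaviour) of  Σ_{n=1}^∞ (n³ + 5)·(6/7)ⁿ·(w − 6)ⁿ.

(29/6, 43/6)

Ratio test: |a_{n+1}/a_n| = [((n+1)³ + 5)/(n³ + 5)] · 6/7 → 6/7 as n → ∞.
Thus R = 1/(6/7) = 7/6.
Endpoint w = 43/6: the terms do not tend to 0, so the series diverges.
Endpoint w = 29/6: the n-th term does not approach 0; divergence by the term test.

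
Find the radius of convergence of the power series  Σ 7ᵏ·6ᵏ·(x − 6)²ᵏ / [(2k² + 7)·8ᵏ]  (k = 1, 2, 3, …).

By the ratio test, |a_{k+1}/a_k| = [(2k² + 7)/(2(k+1)² + 7)] · 7·6/8 → 21/4.
Successive powers of (x − 6) differ by 2, so the series converges when |x − 6|² · 21/4 < 1, i.e. |x − 6| < √(4/21). So R = 2√21/21.

R = 2√21/21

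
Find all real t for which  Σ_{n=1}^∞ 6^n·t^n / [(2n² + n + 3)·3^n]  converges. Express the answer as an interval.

Ratio test: |a_{n+1}/a_n| = [(2n² + n + 3)/(2(n+1)² + (n+1) + 3)] · 6/3 → 2 as n → ∞.
Convergence for |t| · 2 < 1, i.e. |t| < 1/2. So R = 1/2.
Check t = 1/2: absolute convergence follows by limit comparison with Σ 1/n².
When t = -1/2, absolute convergence follows by limit comparison with Σ 1/n².

[-1/2, 1/2]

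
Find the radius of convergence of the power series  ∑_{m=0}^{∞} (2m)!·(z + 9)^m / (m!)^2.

R = 1/4

Ratio test: |a_{m+1}/a_m| = (2m+1)·(2m+2)/(m+1)² → 4 as m → ∞.
The series converges when 4 · |z + 9| < 1, giving R = 1/4.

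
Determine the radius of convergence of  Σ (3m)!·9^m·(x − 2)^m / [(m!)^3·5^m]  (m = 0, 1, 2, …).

The ratio of consecutive coefficients is (3m+1)·(3m+2)·(3m+3)/(m+1)³ · 9/5 → 243/5.
Convergence for |x − 2| · 243/5 < 1, i.e. |x − 2| < 5/243. So R = 5/243.

R = 5/243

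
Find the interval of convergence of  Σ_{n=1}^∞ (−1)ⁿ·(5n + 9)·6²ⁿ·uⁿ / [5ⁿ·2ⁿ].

Apply the ratio test: |a_{n+1}| / |a_n| = [(5(n+1) + 9)/(5n + 9)] · 36/(5·2), which tends to 18/5 as n → ∞.
Hence the series converges for |u| < 1/(18/5) = 5/18, so the radius of convergence is 5/18.
At u = 5/18: the n-th term does not approach 0; divergence by the term test.
When u = -5/18, the n-th term does not approach 0; divergence by the term test.

(-5/18, 5/18)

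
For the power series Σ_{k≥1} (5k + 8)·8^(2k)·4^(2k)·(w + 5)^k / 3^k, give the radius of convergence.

Apply the ratio test: |a_{k+1}| / |a_k| = [(5(k+1) + 8)/(5k + 8)] · 64·16/3, which tends to 1024/3 as k → ∞.
Thus R = 1/(1024/3) = 3/1024.

R = 3/1024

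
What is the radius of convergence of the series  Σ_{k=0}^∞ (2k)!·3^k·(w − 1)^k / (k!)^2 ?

R = 1/12

Apply the ratio test: |a_{k+1}| / |a_k| = (2k+1)·(2k+2)/(k+1)² · 3, which tends to 12 as k → ∞.
Thus R = 1/(12) = 1/12.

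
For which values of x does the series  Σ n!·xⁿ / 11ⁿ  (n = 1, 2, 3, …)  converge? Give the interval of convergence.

Apply the ratio test: |a_{n+1}| / |a_n| = (n+1) · 1/11, which tends to ∞ as n → ∞.
The terms grow without bound for any x ≠ 0, so R = 0 (convergence only at x = 0).

{0}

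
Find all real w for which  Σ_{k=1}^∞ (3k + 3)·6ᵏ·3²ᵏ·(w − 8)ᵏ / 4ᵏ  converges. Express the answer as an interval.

The ratio of consecutive coefficients is [(3(k+1) + 3)/(3k + 3)] · 6·9/4 → 27/2.
Convergence for |w − 8| · 27/2 < 1, i.e. |w − 8| < 2/27. So R = 2/27.
When w = 218/27, the k-th term does not approach 0; divergence by the term test.
Endpoint w = 214/27: the terms do not tend to 0, so the series diverges.

(214/27, 218/27)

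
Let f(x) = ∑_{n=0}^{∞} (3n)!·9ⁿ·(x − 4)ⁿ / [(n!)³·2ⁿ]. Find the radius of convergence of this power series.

R = 2/243

The ratio of consecutive coefficients is (3n+1)·(3n+2)·(3n+3)/(n+1)³ · 9/2 → 243/2.
Hence the series converges for |x − 4| < 1/(243/2) = 2/243, so the radius of convergence is 2/243.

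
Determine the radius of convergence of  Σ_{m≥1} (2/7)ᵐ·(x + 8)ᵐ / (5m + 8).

By the ratio test, |a_{m+1}/a_m| = [(5m + 8)/(5(m+1) + 8)] · 2/7 → 2/7.
The series converges when 2/7 · |x + 8| < 1, giving R = 7/2.

R = 7/2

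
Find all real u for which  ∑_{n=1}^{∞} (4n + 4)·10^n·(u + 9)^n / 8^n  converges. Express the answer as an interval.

The ratio of consecutive coefficients is [(4(n+1) + 4)/(4n + 4)] · 10/8 → 5/4.
Hence the series converges for |u + 9| < 1/(5/4) = 4/5, so the radius of convergence is 4/5.
At u = -41/5: the n-th term does not approach 0; divergence by the term test.
At u = -49/5: the terms have absolute value of order n, which does not tend to 0, so the series diverges by the divergence test.

(-49/5, -41/5)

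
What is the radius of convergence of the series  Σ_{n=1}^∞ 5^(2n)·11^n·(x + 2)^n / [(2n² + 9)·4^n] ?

The ratio of consecutive coefficients is [(2n² + 9)/(2(n+1)² + 9)] · 25·11/4 → 275/4.
Thus R = 1/(275/4) = 4/275.

R = 4/275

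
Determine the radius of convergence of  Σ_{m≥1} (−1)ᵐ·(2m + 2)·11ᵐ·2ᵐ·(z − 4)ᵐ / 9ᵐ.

By the ratio test, |a_{m+1}/a_m| = [(2(m+1) + 2)/(2m + 2)] · 11·2/9 → 22/9.
Hence the series converges for |z − 4| < 1/(22/9) = 9/22, so the radius of convergence is 9/22.

R = 9/22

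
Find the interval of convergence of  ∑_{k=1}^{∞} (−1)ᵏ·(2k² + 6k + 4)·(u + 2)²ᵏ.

(-3, -1)

Apply the ratio test: |a_{k+1}| / |a_k| = (2(k+1)² + 6(k+1) + 4)/(2k² + 6k + 4), which tends to 1 as k → ∞.
Writing y = (u + 2)², the series in y has radius 1, so |u + 2| < √(1) = 1 and R = 1.
Check u = -1: the terms have absolute value of order k², which does not tend to 0, so the series diverges by the divergence test.
Endpoint u = -3: the terms have absolute value of order k², which does not tend to 0, so the series diverges by the divergence test.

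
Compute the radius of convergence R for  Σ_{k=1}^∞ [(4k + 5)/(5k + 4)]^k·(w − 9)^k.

Root test: |a_k|^(1/k) = (4k + 5)/(5k + 4) → 4/5.
Hence the series converges for |w − 9| < 1/(4/5) = 5/4, so the radius of convergence is 5/4.

R = 5/4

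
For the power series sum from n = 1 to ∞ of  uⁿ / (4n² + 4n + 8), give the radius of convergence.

R = 1

Apply the ratio test: |a_{n+1}| / |a_n| = (4n² + 4n + 8)/(4(n+1)² + 4(n+1) + 8), which tends to 1 as n → ∞.
So the series converges when |u| < 1 and diverges when |u| > 1; R = 1.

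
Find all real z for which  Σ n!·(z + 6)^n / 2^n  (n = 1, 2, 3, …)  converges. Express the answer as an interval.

{-6}

Ratio test: |a_{n+1}/a_n| = (n+1) · 1/2 → ∞ as n → ∞.
The ratio grows without bound, so the series diverges whenever (z + 6) ≠ 0; it converges only at z = -6. R = 0.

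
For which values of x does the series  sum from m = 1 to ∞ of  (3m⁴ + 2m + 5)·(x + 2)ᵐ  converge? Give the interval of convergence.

(-3, -1)

The ratio of consecutive coefficients is (3(m+1)⁴ + 2(m+1) + 5)/(3m⁴ + 2m + 5) → 1.
So the series converges when |x + 2| < 1 and diverges when |x + 2| > 1; R = 1.
When x = -1, the m-th term does not approach 0; divergence by the term test.
At x = -3: the terms have absolute value of order m⁴, which does not tend to 0, so the series diverges by the divergence test.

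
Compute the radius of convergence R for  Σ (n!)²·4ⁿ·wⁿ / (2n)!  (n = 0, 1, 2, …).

Ratio test: |a_{n+1}/a_n| = (n+1)²/[(2n+1)·(2n+2)] · 4 → 1 as n → ∞.
Hence R = 1.

R = 1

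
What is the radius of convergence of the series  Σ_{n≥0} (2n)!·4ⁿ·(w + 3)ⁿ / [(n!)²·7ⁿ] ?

By the ratio test, |a_{n+1}/a_n| = (2n+1)·(2n+2)/(n+1)² · 4/7 → 16/7.
Convergence for |w + 3| · 16/7 < 1, i.e. |w + 3| < 7/16. So R = 7/16.

R = 7/16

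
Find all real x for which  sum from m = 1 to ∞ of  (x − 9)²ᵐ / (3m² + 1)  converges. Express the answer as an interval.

By the ratio test, |a_{m+1}/a_m| = (3m² + 1)/(3(m+1)² + 1) → 1.
Since the exponent of (x − 9) increases by 2 each term, convergence requires |x − 9|² < 1, hence R = 1.
Check x = 10: the terms are on the order of 1/m², so the series converges absolutely by comparison with the p-series (p = 2 > 1).
Check x = 8: the series is dominated by a constant times Σ 1/m², which converges (p = 2 > 1).

[8, 10]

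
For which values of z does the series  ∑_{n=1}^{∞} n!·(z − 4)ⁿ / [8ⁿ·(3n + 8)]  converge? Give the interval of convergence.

Ratio test: |a_{n+1}/a_n| = (n+1) · 1/8 · (3n + 8)/(3(n+1) + 8) → ∞ as n → ∞.
Since the ratio → ∞, the series diverges for every z ≠ 4, and R = 0.

{4}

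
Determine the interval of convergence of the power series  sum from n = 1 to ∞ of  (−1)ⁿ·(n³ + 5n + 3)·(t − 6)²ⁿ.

Apply the ratio test: |a_{n+1}| / |a_n| = ((n+1)³ + 5(n+1) + 3)/(n³ + 5n + 3), which tends to 1 as n → ∞.
Since the exponent of (t − 6) increases by 2 each term, convergence requires |t − 6|² < 1, hence R = 1.
At t = 7: the n-th term does not approach 0; divergence by the term test.
Check t = 5: the terms have absolute value of order n³, which does not tend to 0, so the series diverges by the divergence test.

(5, 7)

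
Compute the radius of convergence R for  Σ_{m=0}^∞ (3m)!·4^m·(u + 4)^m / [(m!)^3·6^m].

The ratio of consecutive coefficients is (3m+1)·(3m+2)·(3m+3)/(m+1)³ · 4/6 → 18.
Thus R = 1/(18) = 1/18.

R = 1/18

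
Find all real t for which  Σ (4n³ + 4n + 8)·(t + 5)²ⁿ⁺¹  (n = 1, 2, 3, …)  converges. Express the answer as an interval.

The ratio of consecutive coefficients is (4(n+1)³ + 4(n+1) + 8)/(4n³ + 4n + 8) → 1.
Writing y = (t + 5)², the series in y has radius 1, so |t + 5| < √(1) = 1 and R = 1.
At t = -4: the terms do not tend to 0, so the series diverges.
Endpoint t = -6: the n-th term does not approach 0; divergence by the term test.

(-6, -4)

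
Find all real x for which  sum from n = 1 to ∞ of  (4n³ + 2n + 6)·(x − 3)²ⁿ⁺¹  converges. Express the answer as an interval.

(2, 4)

Apply the ratio test: |a_{n+1}| / |a_n| = (4(n+1)³ + 2(n+1) + 6)/(4n³ + 2n + 6), which tends to 1 as n → ∞.
Successive powers of (x − 3) differ by 2, so the series converges when |x − 3|² · 1 < 1, i.e. |x − 3| < √(1) = 1. So R = 1.
At x = 4: the n-th term does not approach 0; divergence by the term test.
Check x = 2: the terms have absolute value of order n³, which does not tend to 0, so the series diverges by the divergence test.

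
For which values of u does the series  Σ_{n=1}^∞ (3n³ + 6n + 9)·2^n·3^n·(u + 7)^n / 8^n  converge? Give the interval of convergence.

Apply the ratio test: |a_{n+1}| / |a_n| = [(3(n+1)³ + 6(n+1) + 9)/(3n³ + 6n + 9)] · 2·3/8, which tends to 3/4 as n → ∞.
The series converges when 3/4 · |u + 7| < 1, giving R = 4/3.
At u = -17/3: the terms do not tend to 0, so the series diverges.
When u = -25/3, the terms do not tend to 0, so the series diverges.

(-25/3, -17/3)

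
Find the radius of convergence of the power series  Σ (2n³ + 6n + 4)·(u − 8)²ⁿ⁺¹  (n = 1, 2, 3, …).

Apply the ratio test: |a_{n+1}| / |a_n| = (2(n+1)³ + 6(n+1) + 4)/(2n³ + 6n + 4), which tends to 1 as n → ∞.
Writing y = (u − 8)², the series in y has radius 1, so |u − 8| < √(1) = 1 and R = 1.

R = 1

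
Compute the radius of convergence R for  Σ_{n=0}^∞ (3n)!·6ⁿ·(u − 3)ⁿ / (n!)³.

Apply the ratio test: |a_{n+1}| / |a_n| = (3n+1)·(3n+2)·(3n+3)/(n+1)³ · 6, which tends to 162 as n → ∞.
The series converges when 162 · |u − 3| < 1, giving R = 1/162.

R = 1/162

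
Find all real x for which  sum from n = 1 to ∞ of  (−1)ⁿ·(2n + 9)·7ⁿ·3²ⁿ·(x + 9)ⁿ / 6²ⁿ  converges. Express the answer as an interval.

By the ratio test, |a_{n+1}/a_n| = [(2(n+1) + 9)/(2n + 9)] · 7·9/36 → 7/4.
Thus R = 1/(7/4) = 4/7.
When x = -59/7, the terms have absolute value of order n, which does not tend to 0, so the series diverges by the divergence test.
At x = -67/7: the terms have absolute value of order n, which does not tend to 0, so the series diverges by the divergence test.

(-67/7, -59/7)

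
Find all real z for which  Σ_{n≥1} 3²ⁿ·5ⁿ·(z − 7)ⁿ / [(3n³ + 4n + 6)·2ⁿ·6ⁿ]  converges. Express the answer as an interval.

[101/15, 109/15]

The ratio of consecutive coefficients is [(3n³ + 4n + 6)/(3(n+1)³ + 4(n+1) + 6)] · 9·5/(2·6) → 15/4.
Hence the series converges for |z − 7| < 1/(15/4) = 4/15, so the radius of convergence is 4/15.
Check z = 109/15: the series is dominated by a constant times Σ 1/n³, which converges (p = 3 > 1).
When z = 101/15, the terms are on the order of 1/n³, so the series converges absolutely by comparison with the p-series (p = 3 > 1).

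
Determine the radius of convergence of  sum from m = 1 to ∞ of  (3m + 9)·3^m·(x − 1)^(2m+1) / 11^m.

R = √33/3

The ratio of consecutive coefficients is [(3(m+1) + 9)/(3m + 9)] · 3/11 → 3/11.
Successive powers of (x − 1) differ by 2, so the series converges when |x − 1|² · 3/11 < 1, i.e. |x − 1| < √(11/3). So R = √33/3.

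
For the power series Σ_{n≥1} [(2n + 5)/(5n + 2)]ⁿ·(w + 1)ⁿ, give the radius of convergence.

By the Cauchy root test, |a_n|^(1/n) = (2n + 5)/(5n + 2) → 2/5.
Hence the series converges for |w + 1| < 1/(2/5) = 5/2, so the radius of convergence is 5/2.

R = 5/2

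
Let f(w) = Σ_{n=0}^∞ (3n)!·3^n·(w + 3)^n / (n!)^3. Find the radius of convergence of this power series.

R = 1/81

The ratio of consecutive coefficients is (3n+1)·(3n+2)·(3n+3)/(n+1)³ · 3 → 81.
Thus R = 1/(81) = 1/81.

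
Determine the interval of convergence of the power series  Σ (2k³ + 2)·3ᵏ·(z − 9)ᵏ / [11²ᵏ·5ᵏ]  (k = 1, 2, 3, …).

(-578/3, 632/3)

By the ratio test, |a_{k+1}/a_k| = [(2(k+1)³ + 2)/(2k³ + 2)] · 3/(121·5) → 3/605.
Convergence for |z − 9| · 3/605 < 1, i.e. |z − 9| < 605/3. So R = 605/3.
When z = 632/3, the terms do not tend to 0, so the series diverges.
When z = -578/3, the k-th term does not approach 0; divergence by the term test.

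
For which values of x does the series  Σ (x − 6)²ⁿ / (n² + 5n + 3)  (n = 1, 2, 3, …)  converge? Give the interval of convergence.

By the ratio test, |a_{n+1}/a_n| = (n² + 5n + 3)/((n+1)² + 5(n+1) + 3) → 1.
Writing y = (x − 6)², the series in y has radius 1, so |x − 6| < √(1) = 1 and R = 1.
When x = 7, the series is dominated by a constant times Σ 1/n², which converges (p = 2 > 1).
When x = 5, the series is dominated by a constant times Σ 1/n², which converges (p = 2 > 1).

[5, 7]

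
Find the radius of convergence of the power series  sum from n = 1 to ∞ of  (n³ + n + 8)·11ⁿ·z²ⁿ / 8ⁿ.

By the ratio test, |a_{n+1}/a_n| = [((n+1)³ + (n+1) + 8)/(n³ + n + 8)] · 11/8 → 11/8.
Writing y = z², the series in y has radius 8/11, so |z| < √(8/11) and R = 2√22/11.

R = 2√22/11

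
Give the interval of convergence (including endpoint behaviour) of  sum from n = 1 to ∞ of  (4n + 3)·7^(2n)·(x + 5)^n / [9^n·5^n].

The ratio of consecutive coefficients is [(4(n+1) + 3)/(4n + 3)] · 49/(9·5) → 49/45.
Hence the series converges for |x + 5| < 1/(49/45) = 45/49, so the radius of convergence is 45/49.
At x = -200/49: the terms do not tend to 0, so the series diverges.
Check x = -290/49: the n-th term does not approach 0; divergence by the term test.

(-290/49, -200/49)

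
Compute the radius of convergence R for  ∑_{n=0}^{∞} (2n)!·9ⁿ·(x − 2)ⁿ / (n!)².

Ratio test: |a_{n+1}/a_n| = (2n+1)·(2n+2)/(n+1)² · 9 → 36 as n → ∞.
Thus R = 1/(36) = 1/36.

R = 1/36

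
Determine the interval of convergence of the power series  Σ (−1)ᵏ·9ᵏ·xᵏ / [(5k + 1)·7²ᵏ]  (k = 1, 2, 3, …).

(-49/9, 49/9]

Apply the ratio test: |a_{k+1}| / |a_k| = [(5k + 1)/(5(k+1) + 1)] · 9/49, which tends to 9/49 as k → ∞.
Convergence for |x| · 9/49 < 1, i.e. |x| < 49/9. So R = 49/9.
When x = 49/9, convergence follows from the alternating series test (terms decrease monotonically to 0).
At x = -49/9: the terms are asymptotic to a nonzero constant times 1/k, so the series diverges by limit comparison with Σ 1/k.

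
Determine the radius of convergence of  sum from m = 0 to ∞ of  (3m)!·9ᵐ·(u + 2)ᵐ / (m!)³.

R = 1/243

By the ratio test, |a_{m+1}/a_m| = (3m+1)·(3m+2)·(3m+3)/(m+1)³ · 9 → 243.
Thus R = 1/(243) = 1/243.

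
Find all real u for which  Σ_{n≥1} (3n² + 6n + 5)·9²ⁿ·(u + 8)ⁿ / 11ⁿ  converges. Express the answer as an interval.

By the ratio test, |a_{n+1}/a_n| = [(3(n+1)² + 6(n+1) + 5)/(3n² + 6n + 5)] · 81/11 → 81/11.
Hence the series converges for |u + 8| < 1/(81/11) = 11/81, so the radius of convergence is 11/81.
Endpoint u = -637/81: the terms have absolute value of order n², which does not tend to 0, so the series diverges by the divergence test.
When u = -659/81, the terms have absolute value of order n², which does not tend to 0, so the series diverges by the divergence test.

(-659/81, -637/81)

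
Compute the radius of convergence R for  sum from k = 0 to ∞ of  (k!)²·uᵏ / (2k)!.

R = 4

Apply the ratio test: |a_{k+1}| / |a_k| = (k+1)²/[(2k+1)·(2k+2)], which tends to 1/4 as k → ∞.
Thus R = 1/(1/4) = 4.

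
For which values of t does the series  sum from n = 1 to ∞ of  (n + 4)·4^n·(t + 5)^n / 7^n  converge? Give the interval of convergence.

(-27/4, -13/4)

Apply the ratio test: |a_{n+1}| / |a_n| = [((n+1) + 4)/(n + 4)] · 4/7, which tends to 4/7 as n → ∞.
The series converges when 4/7 · |t + 5| < 1, giving R = 7/4.
Endpoint t = -13/4: the terms have absolute value of order n, which does not tend to 0, so the series diverges by the divergence test.
Check t = -27/4: the n-th term does not approach 0; divergence by the term test.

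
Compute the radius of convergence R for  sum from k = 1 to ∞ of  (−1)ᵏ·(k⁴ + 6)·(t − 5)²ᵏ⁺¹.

Apply the ratio test: |a_{k+1}| / |a_k| = ((k+1)⁴ + 6)/(k⁴ + 6), which tends to 1 as k → ∞.
Since the exponent of (t − 5) increases by 2 each term, convergence requires |t − 5|² < 1, hence R = 1.

R = 1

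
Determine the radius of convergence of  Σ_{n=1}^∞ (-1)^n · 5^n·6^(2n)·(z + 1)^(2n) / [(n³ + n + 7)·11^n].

The ratio of consecutive coefficients is [(n³ + n + 7)/((n+1)³ + (n+1) + 7)] · 5·36/11 → 180/11.
Since the exponent of (z + 1) increases by 2 each term, convergence requires |z + 1|² < 11/180, hence R = √55/30.

R = √55/30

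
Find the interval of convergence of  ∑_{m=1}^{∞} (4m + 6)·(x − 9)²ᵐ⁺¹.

Ratio test: |a_{m+1}/a_m| = (4(m+1) + 6)/(4m + 6) → 1 as m → ∞.
Successive powers of (x − 9) differ by 2, so the series converges when |x − 9|² · 1 < 1, i.e. |x − 9| < √(1) = 1. So R = 1.
When x = 10, the m-th term does not approach 0; divergence by the term test.
At x = 8: the m-th term does not approach 0; divergence by the term test.

(8, 10)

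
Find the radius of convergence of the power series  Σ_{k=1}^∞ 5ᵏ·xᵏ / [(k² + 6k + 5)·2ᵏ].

R = 2/5

The ratio of consecutive coefficients is [(k² + 6k + 5)/((k+1)² + 6(k+1) + 5)] · 5/2 → 5/2.
The series converges when 5/2 · |x| < 1, giving R = 2/5.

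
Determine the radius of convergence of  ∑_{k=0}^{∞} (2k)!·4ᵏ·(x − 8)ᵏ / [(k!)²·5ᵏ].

By the ratio test, |a_{k+1}/a_k| = (2k+1)·(2k+2)/(k+1)² · 4/5 → 16/5.
Thus R = 1/(16/5) = 5/16.

R = 5/16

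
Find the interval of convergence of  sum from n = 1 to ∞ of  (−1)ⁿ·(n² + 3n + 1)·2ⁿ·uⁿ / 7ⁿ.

(-7/2, 7/2)

The ratio of consecutive coefficients is [((n+1)² + 3(n+1) + 1)/(n² + 3n + 1)] · 2/7 → 2/7.
Hence the series converges for |u| < 1/(2/7) = 7/2, so the radius of convergence is 7/2.
Endpoint u = 7/2: the terms do not tend to 0, so the series diverges.
Check u = -7/2: the terms do not tend to 0, so the series diverges.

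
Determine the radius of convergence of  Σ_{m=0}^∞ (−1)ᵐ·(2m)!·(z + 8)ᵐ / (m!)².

R = 1/4

Apply the ratio test: |a_{m+1}| / |a_m| = (2m+1)·(2m+2)/(m+1)², which tends to 4 as m → ∞.
Thus R = 1/(4) = 1/4.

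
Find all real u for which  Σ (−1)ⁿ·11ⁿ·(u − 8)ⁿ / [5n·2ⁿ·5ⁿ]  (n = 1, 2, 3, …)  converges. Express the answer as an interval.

Apply the ratio test: |a_{n+1}| / |a_n| = [5n/5(n+1)] · 11/(2·5), which tends to 11/10 as n → ∞.
The series converges when 11/10 · |u − 8| < 1, giving R = 10/11.
When u = 98/11, the terms alternate in sign and decrease monotonically to 0 in absolute value (size ~ c/n), so the alternating series test gives convergence.
At u = 78/11: the terms are asymptotic to a nonzero constant times 1/n, so the series diverges by limit comparison with Σ 1/n.

(78/11, 98/11]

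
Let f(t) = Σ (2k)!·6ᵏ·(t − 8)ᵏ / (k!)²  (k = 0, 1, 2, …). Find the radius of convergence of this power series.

The ratio of consecutive coefficients is (2k+1)·(2k+2)/(k+1)² · 6 → 24.
The series converges when 24 · |t − 8| < 1, giving R = 1/24.

R = 1/24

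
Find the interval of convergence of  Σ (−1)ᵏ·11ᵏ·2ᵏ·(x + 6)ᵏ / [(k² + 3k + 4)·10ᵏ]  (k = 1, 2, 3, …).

Ratio test: |a_{k+1}/a_k| = [(k² + 3k + 4)/((k+1)² + 3(k+1) + 4)] · 11·2/10 → 11/5 as k → ∞.
The series converges when 11/5 · |x + 6| < 1, giving R = 5/11.
Check x = -61/11: the terms are on the order of 1/k², so the series converges absolutely by comparison with the p-series (p = 2 > 1).
When x = -71/11, the series is dominated by a constant times Σ 1/k², which converges (p = 2 > 1).

[-71/11, -61/11]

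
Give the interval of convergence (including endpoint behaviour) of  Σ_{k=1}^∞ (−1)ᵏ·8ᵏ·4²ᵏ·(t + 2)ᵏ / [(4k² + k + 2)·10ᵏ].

Apply the ratio test: |a_{k+1}| / |a_k| = [(4k² + k + 2)/(4(k+1)² + (k+1) + 2)] · 8·16/10, which tends to 64/5 as k → ∞.
The series converges when 64/5 · |t + 2| < 1, giving R = 5/64.
Endpoint t = -123/64: the terms are on the order of 1/k², so the series converges absolutely by comparison with the p-series (p = 2 > 1).
Check t = -133/64: absolute convergence follows by limit comparison with Σ 1/k².

[-133/64, -123/64]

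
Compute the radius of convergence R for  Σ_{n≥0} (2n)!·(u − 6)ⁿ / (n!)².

R = 1/4

Apply the ratio test: |a_{n+1}| / |a_n| = (2n+1)·(2n+2)/(n+1)², which tends to 4 as n → ∞.
Convergence for |u − 6| · 4 < 1, i.e. |u − 6| < 1/4. So R = 1/4.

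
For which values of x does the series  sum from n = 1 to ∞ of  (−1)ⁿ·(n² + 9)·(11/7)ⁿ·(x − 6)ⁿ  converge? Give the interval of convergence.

The ratio of consecutive coefficients is [((n+1)² + 9)/(n² + 9)] · 11/7 → 11/7.
Hence the series converges for |x − 6| < 1/(11/7) = 7/11, so the radius of convergence is 7/11.
Check x = 73/11: the n-th term does not approach 0; divergence by the term test.
Check x = 59/11: the terms have absolute value of order n², which does not tend to 0, so the series diverges by the divergence test.

(59/11, 73/11)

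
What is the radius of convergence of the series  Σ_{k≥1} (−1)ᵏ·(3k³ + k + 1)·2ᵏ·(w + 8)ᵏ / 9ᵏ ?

By the ratio test, |a_{k+1}/a_k| = [(3(k+1)³ + (k+1) + 1)/(3k³ + k + 1)] · 2/9 → 2/9.
Thus R = 1/(2/9) = 9/2.

R = 9/2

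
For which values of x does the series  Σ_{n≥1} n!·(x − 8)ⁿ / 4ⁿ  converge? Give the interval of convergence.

{8}

By the ratio test, |a_{n+1}/a_n| = (n+1) · 1/4 → ∞.
Since the ratio → ∞, the series diverges for every x ≠ 8, and R = 0.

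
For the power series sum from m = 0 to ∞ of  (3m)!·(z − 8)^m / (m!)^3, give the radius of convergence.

The ratio of consecutive coefficients is (3m+1)·(3m+2)·(3m+3)/(m+1)³ → 27.
Hence the series converges for |z − 8| < 1/(27) = 1/27, so the radius of convergence is 1/27.

R = 1/27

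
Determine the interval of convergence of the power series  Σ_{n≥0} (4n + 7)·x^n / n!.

(−∞, ∞)

Apply the ratio test: |a_{n+1}| / |a_n| = (4(n+1) + 7)/(4n + 7) · 1/(n+1), which tends to 0 as n → ∞.
The ratio tends to 0 regardless of x, hence R = ∞.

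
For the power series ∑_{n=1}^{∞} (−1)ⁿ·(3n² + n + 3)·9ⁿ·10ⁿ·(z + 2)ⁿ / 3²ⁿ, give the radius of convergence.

The ratio of consecutive coefficients is [(3(n+1)² + (n+1) + 3)/(3n² + n + 3)] · 9·10/9 → 10.
The series converges when 10 · |z + 2| < 1, giving R = 1/10.

R = 1/10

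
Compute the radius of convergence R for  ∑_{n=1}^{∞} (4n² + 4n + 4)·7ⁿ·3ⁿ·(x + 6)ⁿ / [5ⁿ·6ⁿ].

Ratio test: |a_{n+1}/a_n| = [(4(n+1)² + 4(n+1) + 4)/(4n² + 4n + 4)] · 7·3/(5·6) → 7/10 as n → ∞.
Thus R = 1/(7/10) = 10/7.

R = 10/7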